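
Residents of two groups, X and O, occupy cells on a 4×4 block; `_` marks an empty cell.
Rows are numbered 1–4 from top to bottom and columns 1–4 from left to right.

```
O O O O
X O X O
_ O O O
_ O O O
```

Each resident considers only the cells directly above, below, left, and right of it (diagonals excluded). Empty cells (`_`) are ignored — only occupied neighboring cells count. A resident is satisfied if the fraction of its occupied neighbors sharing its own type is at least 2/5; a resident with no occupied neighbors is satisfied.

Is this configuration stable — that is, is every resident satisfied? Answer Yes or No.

Row 1: (1,1)O 1/2 satisfied · (1,2)O 3/3 satisfied · (1,3)O 2/3 satisfied · (1,4)O 2/2 satisfied
Row 2: (2,1)X 0/2 not · (2,2)O 2/4 satisfied · (2,3)X 0/4 not · (2,4)O 2/3 satisfied
Row 3: (3,2)O 3/3 satisfied · (3,3)O 3/4 satisfied · (3,4)O 3/3 satisfied
Row 4: (4,2)O 2/2 satisfied · (4,3)O 3/3 satisfied · (4,4)O 2/2 satisfied
For instance (2,1) has only 0/2 same-type neighbors, below 2/5.

No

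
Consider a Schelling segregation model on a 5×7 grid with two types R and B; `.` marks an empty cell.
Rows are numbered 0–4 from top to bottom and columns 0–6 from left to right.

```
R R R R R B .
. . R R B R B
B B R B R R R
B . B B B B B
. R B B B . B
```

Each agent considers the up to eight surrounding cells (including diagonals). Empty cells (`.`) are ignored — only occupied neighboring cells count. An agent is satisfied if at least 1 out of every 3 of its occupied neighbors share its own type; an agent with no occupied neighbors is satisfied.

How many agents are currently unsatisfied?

Row 0: (0,0)R 1/1 ok · (0,1)R 3/3 ok · (0,2)R 4/4 ok · (0,3)R 4/5 ok · (0,4)R 3/5 ok · (0,5)B 2/4 ok
Row 1: (1,2)R 5/7 ok · (1,3)R 6/8 ok · (1,4)B 2/8 unhappy · (1,5)R 4/7 ok · (1,6)B 1/4 unhappy
Row 2: (2,0)B 2/2 ok · (2,1)B 3/5 ok · (2,2)R 2/6 ok · (2,3)B 4/8 ok · (2,4)R 3/8 ok · (2,5)R 3/8 ok · (2,6)R 2/5 ok
Row 3: (3,0)B 2/3 ok · (3,2)B 5/7 ok · (3,3)B 6/8 ok · (3,4)B 5/7 ok · (3,5)B 4/7 ok · (3,6)B 2/4 ok
Row 4: (4,1)R 0/3 unhappy · (4,2)B 3/4 ok · (4,3)B 5/5 ok · (4,4)B 4/4 ok · (4,6)B 2/2 ok
Unsatisfied: (1,4), (1,6), (4,1) — 3 in total.

3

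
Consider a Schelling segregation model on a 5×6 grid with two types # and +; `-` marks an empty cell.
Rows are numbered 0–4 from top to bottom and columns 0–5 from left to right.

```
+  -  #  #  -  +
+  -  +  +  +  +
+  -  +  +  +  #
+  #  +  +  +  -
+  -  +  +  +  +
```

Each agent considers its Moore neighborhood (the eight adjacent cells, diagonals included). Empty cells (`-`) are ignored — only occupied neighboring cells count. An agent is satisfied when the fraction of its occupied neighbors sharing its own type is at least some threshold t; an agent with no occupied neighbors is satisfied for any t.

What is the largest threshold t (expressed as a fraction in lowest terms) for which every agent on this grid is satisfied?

(0,0)+ 1/1
(0,2)# 1/3
(0,3)# 1/4
(0,5)+ 2/2
(1,0)+ 2/2
(1,2)+ 3/5
(1,3)+ 5/7
(1,4)+ 5/7
(1,5)+ 3/4
(2,0)+ 2/3
(2,2)+ 5/6
(2,3)+ 8/8
(2,4)+ 6/7
(2,5)# 0/4
(3,0)+ 2/3
(3,1)# 0/6
(3,2)+ 5/6
(3,3)+ 8/8
(3,4)+ 6/7
(4,0)+ 1/2
(4,2)+ 3/4
(4,3)+ 5/5
(4,4)+ 4/4
(4,5)+ 2/2
The smallest same-type fraction is 0/4 at (2,5), which reduces to 0/1. Any threshold above that leaves this agent unsatisfied.

0/1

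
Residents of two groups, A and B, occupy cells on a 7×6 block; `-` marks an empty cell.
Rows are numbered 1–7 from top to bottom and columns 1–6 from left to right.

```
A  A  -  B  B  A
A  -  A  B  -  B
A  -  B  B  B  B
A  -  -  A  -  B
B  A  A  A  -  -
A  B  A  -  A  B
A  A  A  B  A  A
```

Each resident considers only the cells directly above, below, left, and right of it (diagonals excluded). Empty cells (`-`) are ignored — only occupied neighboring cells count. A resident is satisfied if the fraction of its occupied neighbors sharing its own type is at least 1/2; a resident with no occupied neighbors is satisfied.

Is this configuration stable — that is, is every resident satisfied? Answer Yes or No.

(1,1)A 2/2 ✓
(1,2)A 1/1 ✓
(1,4)B 2/2 ✓
(1,5)B 1/2 ✓
(1,6)A 0/2 ✗
(2,1)A 2/2 ✓
(2,3)A 0/2 ✗
(2,4)B 2/3 ✓
(2,6)B 1/2 ✓
(3,1)A 2/2 ✓
(3,3)B 1/2 ✓
(3,4)B 3/4 ✓
(3,5)B 2/2 ✓
(3,6)B 3/3 ✓
(4,1)A 1/2 ✓
(4,4)A 1/2 ✓
(4,6)B 1/1 ✓
(5,1)B 0/3 ✗
(5,2)A 1/3 ✗
(5,3)A 3/3 ✓
(5,4)A 2/2 ✓
(6,1)A 1/3 ✗
(6,2)B 0/4 ✗
(6,3)A 2/3 ✓
(6,5)A 1/2 ✓
(6,6)B 0/2 ✗
(7,1)A 2/2 ✓
(7,2)A 2/3 ✓
(7,3)A 2/3 ✓
(7,4)B 0/2 ✗
(7,5)A 2/3 ✓
(7,6)A 1/2 ✓
For instance (1,6) has only 0/2 same-type neighbors, below 1/2.

No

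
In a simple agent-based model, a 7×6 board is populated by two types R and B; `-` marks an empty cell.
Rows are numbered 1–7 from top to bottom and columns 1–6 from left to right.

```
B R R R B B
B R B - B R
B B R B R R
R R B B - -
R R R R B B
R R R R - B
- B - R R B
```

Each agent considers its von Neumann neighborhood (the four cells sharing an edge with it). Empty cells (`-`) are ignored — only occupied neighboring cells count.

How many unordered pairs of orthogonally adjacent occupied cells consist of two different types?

22

Scan each occupied cell's neighbors to the right and below so each pair is counted once.
Row 1: B(1,1)–R(1,2)≠ B(1,1)–B(2,1)= R(1,2)–R(1,3)= R(1,2)–R(2,2)= R(1,3)–R(1,4)= R(1,3)–B(2,3)≠ R(1,4)–B(1,5)≠ B(1,5)–B(1,6)= B(1,5)–B(2,5)= B(1,6)–R(2,6)≠  → 4/10 unlike.
Row 2: B(2,1)–R(2,2)≠ B(2,1)–B(3,1)= R(2,2)–B(2,3)≠ R(2,2)–B(3,2)≠ B(2,3)–R(3,3)≠ B(2,5)–R(2,6)≠ B(2,5)–R(3,5)≠ R(2,6)–R(3,6)=  → 6/8 unlike.
Row 3: B(3,1)–B(3,2)= B(3,1)–R(4,1)≠ B(3,2)–R(3,3)≠ B(3,2)–R(4,2)≠ R(3,3)–B(3,4)≠ R(3,3)–B(4,3)≠ B(3,4)–R(3,5)≠ B(3,4)–B(4,4)= R(3,5)–R(3,6)=  → 6/9 unlike.
Row 4: R(4,1)–R(4,2)= R(4,1)–R(5,1)= R(4,2)–B(4,3)≠ R(4,2)–R(5,2)= B(4,3)–B(4,4)= B(4,3)–R(5,3)≠ B(4,4)–R(5,4)≠  → 3/7 unlike.
Row 5: R(5,1)–R(5,2)= R(5,1)–R(6,1)= R(5,2)–R(5,3)= R(5,2)–R(6,2)= R(5,3)–R(5,4)= R(5,3)–R(6,3)= R(5,4)–B(5,5)≠ R(5,4)–R(6,4)= B(5,5)–B(5,6)= B(5,6)–B(6,6)=  → 1/10 unlike.
Row 6: R(6,1)–R(6,2)= R(6,2)–R(6,3)= R(6,2)–B(7,2)≠ R(6,3)–R(6,4)= R(6,4)–R(7,4)= B(6,6)–B(7,6)=  → 1/6 unlike.
Row 7: R(7,4)–R(7,5)= R(7,5)–B(7,6)≠  → 1/2 unlike.
Total adjacent occupied pairs: 52; unlike-type pairs: 22.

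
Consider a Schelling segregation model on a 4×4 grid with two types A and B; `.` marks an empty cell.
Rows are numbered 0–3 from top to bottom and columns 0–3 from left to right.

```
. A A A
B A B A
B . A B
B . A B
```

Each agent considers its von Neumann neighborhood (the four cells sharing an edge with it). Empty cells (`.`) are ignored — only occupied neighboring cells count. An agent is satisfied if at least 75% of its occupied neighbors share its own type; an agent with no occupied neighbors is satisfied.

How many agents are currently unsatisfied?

9

Row 0: (0,1)A 2/2 satisfied · (0,2)A 2/3 not · (0,3)A 2/2 satisfied
Row 1: (1,0)B 1/2 not · (1,1)A 1/3 not · (1,2)B 0/4 not · (1,3)A 1/3 not
Row 2: (2,0)B 2/2 satisfied · (2,2)A 1/3 not · (2,3)B 1/3 not
Row 3: (3,0)B 1/1 satisfied · (3,2)A 1/2 not · (3,3)B 1/2 not
Unsatisfied: (0,2), (1,0), (1,1), (1,2), (1,3), (2,2), (2,3), (3,2), (3,3) — 9 in total.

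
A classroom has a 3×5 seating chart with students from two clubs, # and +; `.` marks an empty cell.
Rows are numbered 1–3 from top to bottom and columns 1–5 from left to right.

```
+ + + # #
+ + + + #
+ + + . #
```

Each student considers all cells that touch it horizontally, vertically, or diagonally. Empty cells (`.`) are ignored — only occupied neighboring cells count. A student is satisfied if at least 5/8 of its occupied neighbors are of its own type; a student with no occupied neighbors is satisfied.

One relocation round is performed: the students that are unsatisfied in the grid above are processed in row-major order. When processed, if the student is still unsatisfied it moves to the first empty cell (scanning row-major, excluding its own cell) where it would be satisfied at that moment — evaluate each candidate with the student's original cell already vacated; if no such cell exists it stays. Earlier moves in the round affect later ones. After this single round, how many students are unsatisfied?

Initially unsatisfied (in order): (1,4), (2,4), (3,5).
  (1,4): no empty cell satisfies it; stays.
  (2,4): no empty cell satisfies it; stays.
  (3,5): no empty cell satisfies it; stays.
Resulting grid:
+ + + # #
+ + + + #
+ + + . #
Unsatisfied now: (1,4), (2,4), (3,5).

3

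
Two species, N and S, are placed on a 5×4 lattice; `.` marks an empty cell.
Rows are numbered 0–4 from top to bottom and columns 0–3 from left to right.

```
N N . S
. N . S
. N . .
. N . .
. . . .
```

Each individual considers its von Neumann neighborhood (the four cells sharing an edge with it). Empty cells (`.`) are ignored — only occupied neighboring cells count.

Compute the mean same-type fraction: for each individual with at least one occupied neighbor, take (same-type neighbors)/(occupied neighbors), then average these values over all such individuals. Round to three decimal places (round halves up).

1.000

(0,0)N 1/1
(0,1)N 2/2
(0,3)S 1/1
(1,1)N 2/2
(1,3)S 1/1
(2,1)N 2/2
(3,1)N 1/1
Sum over 7 individuals: 1/1 + 2/2 + 1/1 + 2/2 + 1/1 + 2/2 + 1/1 = 7; mean = 7 ÷ 7 = 1 = 1.0 → 1.000.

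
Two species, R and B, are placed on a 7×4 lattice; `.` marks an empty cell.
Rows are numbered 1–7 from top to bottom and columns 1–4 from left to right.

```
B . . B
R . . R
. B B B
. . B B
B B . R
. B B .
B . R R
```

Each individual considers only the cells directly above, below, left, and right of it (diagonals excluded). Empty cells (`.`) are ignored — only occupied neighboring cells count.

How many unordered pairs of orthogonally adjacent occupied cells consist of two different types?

Scan each occupied cell's neighbors to the right and below so each pair is counted once.
From row 1: 2 unlike of 2 pairs (running 2/2).
From row 2: 1 unlike of 1 pairs (running 3/3).
From row 3: 0 unlike of 4 pairs (running 3/7).
From row 4: 1 unlike of 2 pairs (running 4/9).
From row 5: 0 unlike of 2 pairs (running 4/11).
From row 6: 1 unlike of 2 pairs (running 5/13).
From row 7: 0 unlike of 1 pairs (running 5/14).
Total adjacent occupied pairs: 14; unlike-type pairs: 5.

5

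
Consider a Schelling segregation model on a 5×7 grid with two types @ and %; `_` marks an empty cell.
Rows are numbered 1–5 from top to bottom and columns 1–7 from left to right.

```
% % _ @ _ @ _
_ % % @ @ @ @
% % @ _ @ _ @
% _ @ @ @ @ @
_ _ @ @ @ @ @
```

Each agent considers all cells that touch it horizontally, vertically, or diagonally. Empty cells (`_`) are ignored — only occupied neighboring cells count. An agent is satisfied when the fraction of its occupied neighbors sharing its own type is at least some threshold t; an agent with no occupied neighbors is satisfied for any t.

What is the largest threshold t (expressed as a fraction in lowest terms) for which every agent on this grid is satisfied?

1/2

Row 1: (1,1)% 2/2 · (1,2)% 3/3 · (1,4)@ 2/3 · (1,6)@ 3/3
Row 2: (2,2)% 5/6 · (2,3)% 3/6 · (2,4)@ 4/5 · (2,5)@ 5/5 · (2,6)@ 5/5 · (2,7)@ 3/3
Row 3: (3,1)% 3/3 · (3,2)% 4/6 · (3,3)@ 3/6 · (3,5)@ 6/6 · (3,7)@ 4/4
Row 4: (4,1)% 2/2 · (4,3)@ 4/5 · (4,4)@ 7/7 · (4,5)@ 6/6 · (4,6)@ 7/7 · (4,7)@ 4/4
Row 5: (5,3)@ 3/3 · (5,4)@ 5/5 · (5,5)@ 5/5 · (5,6)@ 5/5 · (5,7)@ 3/3
The smallest same-type fraction is 3/6 at (2,3), which reduces to 1/2. Any threshold above that leaves this agent unsatisfied.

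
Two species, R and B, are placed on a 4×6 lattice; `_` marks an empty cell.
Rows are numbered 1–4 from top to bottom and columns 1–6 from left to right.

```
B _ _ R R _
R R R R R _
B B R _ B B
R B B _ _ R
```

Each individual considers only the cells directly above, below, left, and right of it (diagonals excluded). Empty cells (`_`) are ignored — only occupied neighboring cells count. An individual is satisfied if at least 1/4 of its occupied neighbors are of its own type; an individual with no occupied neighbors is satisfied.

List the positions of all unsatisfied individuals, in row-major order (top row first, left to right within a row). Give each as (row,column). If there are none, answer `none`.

Row 1: (1,1)B 0/1 not · (1,4)R 2/2 satisfied · (1,5)R 2/2 satisfied
Row 2: (2,1)R 1/3 satisfied · (2,2)R 2/3 satisfied · (2,3)R 3/3 satisfied · (2,4)R 3/3 satisfied · (2,5)R 2/3 satisfied
Row 3: (3,1)B 1/3 satisfied · (3,2)B 2/4 satisfied · (3,3)R 1/3 satisfied · (3,5)B 1/2 satisfied · (3,6)B 1/2 satisfied
Row 4: (4,1)R 0/2 not · (4,2)B 2/3 satisfied · (4,3)B 1/2 satisfied · (4,6)R 0/1 not

(1,1), (4,1), (4,6)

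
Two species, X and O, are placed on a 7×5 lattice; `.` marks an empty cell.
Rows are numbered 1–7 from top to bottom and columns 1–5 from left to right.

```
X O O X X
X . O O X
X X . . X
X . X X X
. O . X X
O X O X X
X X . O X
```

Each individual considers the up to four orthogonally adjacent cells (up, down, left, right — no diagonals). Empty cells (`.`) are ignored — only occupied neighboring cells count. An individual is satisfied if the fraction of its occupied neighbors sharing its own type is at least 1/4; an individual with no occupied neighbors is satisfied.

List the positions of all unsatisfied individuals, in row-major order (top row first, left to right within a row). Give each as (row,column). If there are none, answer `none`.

Row 1: (1,1)X 1/2 satisfied · (1,2)O 1/2 satisfied · (1,3)O 2/3 satisfied · (1,4)X 1/3 satisfied · (1,5)X 2/2 satisfied
Row 2: (2,1)X 2/2 satisfied · (2,3)O 2/2 satisfied · (2,4)O 1/3 satisfied · (2,5)X 2/3 satisfied
Row 3: (3,1)X 3/3 satisfied · (3,2)X 1/1 satisfied · (3,5)X 2/2 satisfied
Row 4: (4,1)X 1/1 satisfied · (4,3)X 1/1 satisfied · (4,4)X 3/3 satisfied · (4,5)X 3/3 satisfied
Row 5: (5,2)O 0/1 not · (5,4)X 3/3 satisfied · (5,5)X 3/3 satisfied
Row 6: (6,1)O 0/2 not · (6,2)X 1/4 satisfied · (6,3)O 0/2 not · (6,4)X 2/4 satisfied · (6,5)X 3/3 satisfied
Row 7: (7,1)X 1/2 satisfied · (7,2)X 2/2 satisfied · (7,4)O 0/2 not · (7,5)X 1/2 satisfied

(5,2), (6,1), (6,3), (7,4)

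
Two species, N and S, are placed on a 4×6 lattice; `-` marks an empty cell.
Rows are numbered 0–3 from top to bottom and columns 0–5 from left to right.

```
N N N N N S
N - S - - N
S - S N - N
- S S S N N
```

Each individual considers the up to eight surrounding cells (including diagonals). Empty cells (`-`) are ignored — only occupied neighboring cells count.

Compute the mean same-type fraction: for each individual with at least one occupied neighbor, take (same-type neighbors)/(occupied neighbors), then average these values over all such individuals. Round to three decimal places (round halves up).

0.655

Row 0: (0,0)N 2/2 · (0,1)N 3/4 · (0,2)N 2/3 · (0,3)N 2/3 · (0,4)N 2/3 · (0,5)S 0/2
Row 1: (1,0)N 2/3 · (1,2)S 1/5 · (1,5)N 2/3
Row 2: (2,0)S 1/2 · (2,2)S 4/5 · (2,3)N 1/5 · (2,5)N 3/3
Row 3: (3,1)S 3/3 · (3,2)S 3/4 · (3,3)S 2/4 · (3,4)N 3/4 · (3,5)N 2/2
Sum over 18 individuals: 2/2 + 3/4 + 2/3 + 2/3 + 2/3 + 0/2 + 2/3 + 1/5 + 2/3 + 1/2 + 4/5 + 1/5 + 3/3 + 3/3 + 3/4 + 2/4 + 3/4 + 2/2 = 707/60; mean = 707/60 ÷ 18 = 707/1080 = 0.654629… → 0.655.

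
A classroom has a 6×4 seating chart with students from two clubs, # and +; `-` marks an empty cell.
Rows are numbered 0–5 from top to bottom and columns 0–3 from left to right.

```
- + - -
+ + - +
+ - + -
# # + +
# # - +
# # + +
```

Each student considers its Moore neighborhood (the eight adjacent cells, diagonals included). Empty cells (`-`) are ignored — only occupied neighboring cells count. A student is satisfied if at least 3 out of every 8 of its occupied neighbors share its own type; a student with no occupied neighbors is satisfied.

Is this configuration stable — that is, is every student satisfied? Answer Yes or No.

Row 0: (0,1)+ 2/2 ✓
Row 1: (1,0)+ 3/3 ✓ · (1,1)+ 4/4 ✓ · (1,3)+ 1/1 ✓
Row 2: (2,0)+ 2/4 ✓ · (2,2)+ 4/5 ✓
Row 3: (3,0)# 3/4 ✓ · (3,1)# 3/6 ✓ · (3,2)+ 3/5 ✓ · (3,3)+ 3/3 ✓
Row 4: (4,0)# 5/5 ✓ · (4,1)# 5/7 ✓ · (4,3)+ 4/4 ✓
Row 5: (5,0)# 3/3 ✓ · (5,1)# 3/4 ✓ · (5,2)+ 2/4 ✓ · (5,3)+ 2/2 ✓
All meet the threshold, so the configuration is stable.

Yes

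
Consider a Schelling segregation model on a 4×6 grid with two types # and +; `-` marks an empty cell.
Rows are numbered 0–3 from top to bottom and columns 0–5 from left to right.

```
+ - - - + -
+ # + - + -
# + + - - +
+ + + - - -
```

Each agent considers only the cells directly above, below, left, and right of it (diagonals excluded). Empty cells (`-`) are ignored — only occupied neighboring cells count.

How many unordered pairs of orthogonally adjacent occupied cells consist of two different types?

Scan each occupied cell's neighbors to the right and below so each pair is counted once.
From row 0: 0 unlike of 2 pairs (running 0/2).
From row 1: 4 unlike of 5 pairs (running 4/7).
From row 2: 2 unlike of 5 pairs (running 6/12).
From row 3: 0 unlike of 2 pairs (running 6/14).
Total adjacent occupied pairs: 14; unlike-type pairs: 6.

6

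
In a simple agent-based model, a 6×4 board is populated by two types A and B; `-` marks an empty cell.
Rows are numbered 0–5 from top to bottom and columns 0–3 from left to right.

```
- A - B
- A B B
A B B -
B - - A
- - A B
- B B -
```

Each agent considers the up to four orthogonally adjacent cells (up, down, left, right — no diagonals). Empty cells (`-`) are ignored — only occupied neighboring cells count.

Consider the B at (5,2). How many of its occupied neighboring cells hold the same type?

Occupied neighbors of (5,2): (4,2)=A, (5,1)=B.
Same type (B): 1 of 2.

1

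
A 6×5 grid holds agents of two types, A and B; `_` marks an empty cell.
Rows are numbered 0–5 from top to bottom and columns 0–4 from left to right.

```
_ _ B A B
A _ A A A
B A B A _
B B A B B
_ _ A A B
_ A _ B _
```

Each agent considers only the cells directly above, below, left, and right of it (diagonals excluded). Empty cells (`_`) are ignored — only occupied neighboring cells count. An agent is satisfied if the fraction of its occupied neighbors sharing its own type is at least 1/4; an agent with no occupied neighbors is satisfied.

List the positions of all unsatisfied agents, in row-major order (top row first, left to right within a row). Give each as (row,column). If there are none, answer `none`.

(0,2)B 0/2 unhappy
(0,3)A 1/3 ok
(0,4)B 0/2 unhappy
(1,0)A 0/1 unhappy
(1,2)A 1/3 ok
(1,3)A 4/4 ok
(1,4)A 1/2 ok
(2,0)B 1/3 ok
(2,1)A 0/3 unhappy
(2,2)B 0/4 unhappy
(2,3)A 1/3 ok
(3,0)B 2/2 ok
(3,1)B 1/3 ok
(3,2)A 1/4 ok
(3,3)B 1/4 ok
(3,4)B 2/2 ok
(4,2)A 2/2 ok
(4,3)A 1/4 ok
(4,4)B 1/2 ok
(5,1)A 0/0 ok
(5,3)B 0/1 unhappy

(0,2), (0,4), (1,0), (2,1), (2,2), (5,3)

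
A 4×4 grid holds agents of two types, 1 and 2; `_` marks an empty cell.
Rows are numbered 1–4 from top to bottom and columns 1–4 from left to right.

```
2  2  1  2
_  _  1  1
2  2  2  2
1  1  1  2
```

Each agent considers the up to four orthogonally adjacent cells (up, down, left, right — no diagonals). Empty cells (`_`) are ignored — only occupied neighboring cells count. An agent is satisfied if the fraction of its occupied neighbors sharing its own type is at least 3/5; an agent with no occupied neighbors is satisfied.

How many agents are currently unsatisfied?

9

(1,1)2 1/1 ok
(1,2)2 1/2 unhappy
(1,3)1 1/3 unhappy
(1,4)2 0/2 unhappy
(2,3)1 2/3 ok
(2,4)1 1/3 unhappy
(3,1)2 1/2 unhappy
(3,2)2 2/3 ok
(3,3)2 2/4 unhappy
(3,4)2 2/3 ok
(4,1)1 1/2 unhappy
(4,2)1 2/3 ok
(4,3)1 1/3 unhappy
(4,4)2 1/2 unhappy
Unsatisfied: (1,2), (1,3), (1,4), (2,4), (3,1), (3,3), (4,1), (4,3), (4,4) — 9 in total.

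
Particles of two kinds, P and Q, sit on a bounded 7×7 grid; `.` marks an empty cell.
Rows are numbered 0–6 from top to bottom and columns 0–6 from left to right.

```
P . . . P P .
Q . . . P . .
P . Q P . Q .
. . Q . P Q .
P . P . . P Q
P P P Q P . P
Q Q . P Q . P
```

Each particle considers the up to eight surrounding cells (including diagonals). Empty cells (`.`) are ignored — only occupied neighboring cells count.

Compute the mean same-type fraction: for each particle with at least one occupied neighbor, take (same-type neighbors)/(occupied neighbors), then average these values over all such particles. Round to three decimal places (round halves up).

0.496

Row 0: (0,0)P 0/1 · (0,4)P 2/2 · (0,5)P 2/2
Row 1: (1,0)Q 0/2 · (1,4)P 3/4
Row 2: (2,0)P 0/1 · (2,2)Q 1/2 · (2,3)P 2/4 · (2,5)Q 1/3
Row 3: (3,2)Q 1/3 · (3,4)P 2/4 · (3,5)Q 2/4
Row 4: (4,0)P 2/2 · (4,2)P 2/4 · (4,5)P 3/5 · (4,6)Q 1/3
Row 5: (5,0)P 2/4 · (5,1)P 4/6 · (5,2)P 3/5 · (5,3)Q 1/5 · (5,4)P 2/4 · (5,6)P 2/3
Row 6: (6,0)Q 1/3 · (6,1)Q 1/4 · (6,3)P 2/4 · (6,4)Q 1/3 · (6,6)P 1/1
Sum over 27 particles: 0/1 + 2/2 + 2/2 + 0/2 + 3/4 + 0/1 + 1/2 + 2/4 + 1/3 + 1/3 + 2/4 + 2/4 + 2/2 + 2/4 + 3/5 + 1/3 + 2/4 + 4/6 + 3/5 + 1/5 + 2/4 + 2/3 + 1/3 + 1/4 + 2/4 + 1/3 + 1/1 = 67/5; mean = 67/5 ÷ 27 = 67/135 = 0.496296… → 0.496.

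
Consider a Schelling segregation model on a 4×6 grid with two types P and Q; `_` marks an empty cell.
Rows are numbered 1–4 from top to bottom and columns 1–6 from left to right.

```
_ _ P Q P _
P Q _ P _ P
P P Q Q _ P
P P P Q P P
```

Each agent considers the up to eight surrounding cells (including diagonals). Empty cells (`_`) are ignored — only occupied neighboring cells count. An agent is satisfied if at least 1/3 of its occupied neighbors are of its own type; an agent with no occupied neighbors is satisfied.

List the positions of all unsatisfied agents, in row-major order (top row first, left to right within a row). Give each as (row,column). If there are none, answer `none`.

(1,4), (2,2)

Row 1: (1,3)P 1/3 ok · (1,4)Q 0/3 unhappy · (1,5)P 2/3 ok
Row 2: (2,1)P 2/3 ok · (2,2)Q 1/5 unhappy · (2,4)P 2/5 ok · (2,6)P 2/2 ok
Row 3: (3,1)P 4/5 ok · (3,2)P 5/7 ok · (3,3)Q 3/7 ok · (3,4)Q 2/5 ok · (3,6)P 3/3 ok
Row 4: (4,1)P 3/3 ok · (4,2)P 4/5 ok · (4,3)P 2/5 ok · (4,4)Q 2/4 ok · (4,5)P 2/4 ok · (4,6)P 2/2 ok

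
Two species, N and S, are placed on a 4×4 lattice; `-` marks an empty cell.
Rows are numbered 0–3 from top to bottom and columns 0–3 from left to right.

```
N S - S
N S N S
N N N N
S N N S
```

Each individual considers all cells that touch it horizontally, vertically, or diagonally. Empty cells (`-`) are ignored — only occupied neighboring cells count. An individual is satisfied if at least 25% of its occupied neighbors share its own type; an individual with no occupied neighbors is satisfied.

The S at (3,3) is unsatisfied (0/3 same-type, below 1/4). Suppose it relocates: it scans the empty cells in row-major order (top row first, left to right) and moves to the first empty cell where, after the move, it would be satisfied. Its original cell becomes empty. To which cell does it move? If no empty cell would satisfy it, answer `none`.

Vacating (3,3). Empty cells in order:
  (0,2): 4/5 same-type → satisfied — stop here.

(0,2)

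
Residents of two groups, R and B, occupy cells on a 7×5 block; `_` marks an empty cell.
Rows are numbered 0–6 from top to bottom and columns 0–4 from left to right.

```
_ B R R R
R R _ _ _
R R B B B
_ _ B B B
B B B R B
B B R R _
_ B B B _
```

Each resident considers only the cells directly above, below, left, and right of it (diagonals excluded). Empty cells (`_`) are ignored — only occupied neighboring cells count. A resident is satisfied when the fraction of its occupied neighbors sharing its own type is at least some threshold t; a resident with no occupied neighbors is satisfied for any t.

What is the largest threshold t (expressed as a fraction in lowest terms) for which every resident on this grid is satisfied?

(0,1)B 0/2
(0,2)R 1/2
(0,3)R 2/2
(0,4)R 1/1
(1,0)R 2/2
(1,1)R 2/3
(2,0)R 2/2
(2,1)R 2/3
(2,2)B 2/3
(2,3)B 3/3
(2,4)B 2/2
(3,2)B 3/3
(3,3)B 3/4
(3,4)B 3/3
(4,0)B 2/2
(4,1)B 3/3
(4,2)B 2/4
(4,3)R 1/4
(4,4)B 1/2
(5,0)B 2/2
(5,1)B 3/4
(5,2)R 1/4
(5,3)R 2/3
(6,1)B 2/2
(6,2)B 2/3
(6,3)B 1/2
The smallest same-type fraction is 0/2 at (0,1), which reduces to 0/1. Any threshold above that leaves this resident unsatisfied.

0/1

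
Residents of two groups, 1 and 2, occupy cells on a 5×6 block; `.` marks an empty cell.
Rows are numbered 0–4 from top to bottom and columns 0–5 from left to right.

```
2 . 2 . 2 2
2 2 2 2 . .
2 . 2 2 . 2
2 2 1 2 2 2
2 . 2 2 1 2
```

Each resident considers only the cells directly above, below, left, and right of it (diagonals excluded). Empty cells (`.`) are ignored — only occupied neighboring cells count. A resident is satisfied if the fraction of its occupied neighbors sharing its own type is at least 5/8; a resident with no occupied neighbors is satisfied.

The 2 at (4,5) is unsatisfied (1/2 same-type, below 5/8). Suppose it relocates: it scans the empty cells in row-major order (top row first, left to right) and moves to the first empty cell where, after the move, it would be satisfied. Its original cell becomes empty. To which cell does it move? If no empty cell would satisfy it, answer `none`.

(0,1)

Vacating (4,5). Empty cells in order:
  (0,1): 3/3 same-type → satisfied — stop here.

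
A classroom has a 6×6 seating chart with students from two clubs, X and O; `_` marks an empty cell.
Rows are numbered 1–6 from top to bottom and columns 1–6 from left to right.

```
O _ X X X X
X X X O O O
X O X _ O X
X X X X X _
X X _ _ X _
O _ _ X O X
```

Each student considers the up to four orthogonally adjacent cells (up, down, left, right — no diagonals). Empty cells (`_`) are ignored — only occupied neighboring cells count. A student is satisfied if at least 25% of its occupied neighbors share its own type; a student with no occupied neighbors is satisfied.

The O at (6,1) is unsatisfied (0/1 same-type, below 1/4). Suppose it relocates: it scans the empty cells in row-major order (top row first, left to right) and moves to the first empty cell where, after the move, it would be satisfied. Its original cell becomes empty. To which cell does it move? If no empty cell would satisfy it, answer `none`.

(1,2)

Vacating (6,1). Empty cells in order:
  (1,2): 1/3 same-type → satisfied — stop here.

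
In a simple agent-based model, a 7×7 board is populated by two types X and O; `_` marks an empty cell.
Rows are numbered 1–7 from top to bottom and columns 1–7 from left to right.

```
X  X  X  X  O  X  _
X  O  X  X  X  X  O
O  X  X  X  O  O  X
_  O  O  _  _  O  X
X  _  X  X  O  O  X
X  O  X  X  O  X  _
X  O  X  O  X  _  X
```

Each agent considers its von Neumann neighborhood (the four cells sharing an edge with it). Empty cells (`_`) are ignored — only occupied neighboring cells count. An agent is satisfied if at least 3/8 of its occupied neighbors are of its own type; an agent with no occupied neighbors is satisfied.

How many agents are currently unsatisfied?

Row 1: (1,1)X 2/2 ✓ · (1,2)X 2/3 ✓ · (1,3)X 3/3 ✓ · (1,4)X 2/3 ✓ · (1,5)O 0/3 ✗ · (1,6)X 1/2 ✓
Row 2: (2,1)X 1/3 ✗ · (2,2)O 0/4 ✗ · (2,3)X 3/4 ✓ · (2,4)X 4/4 ✓ · (2,5)X 2/4 ✓ · (2,6)X 2/4 ✓ · (2,7)O 0/2 ✗
Row 3: (3,1)O 0/2 ✗ · (3,2)X 1/4 ✗ · (3,3)X 3/4 ✓ · (3,4)X 2/3 ✓ · (3,5)O 1/3 ✗ · (3,6)O 2/4 ✓ · (3,7)X 1/3 ✗
Row 4: (4,2)O 1/2 ✓ · (4,3)O 1/3 ✗ · (4,6)O 2/3 ✓ · (4,7)X 2/3 ✓
Row 5: (5,1)X 1/1 ✓ · (5,3)X 2/3 ✓ · (5,4)X 2/3 ✓ · (5,5)O 2/3 ✓ · (5,6)O 2/4 ✓ · (5,7)X 1/2 ✓
Row 6: (6,1)X 2/3 ✓ · (6,2)O 1/3 ✗ · (6,3)X 3/4 ✓ · (6,4)X 2/4 ✓ · (6,5)O 1/4 ✗ · (6,6)X 0/2 ✗
Row 7: (7,1)X 1/2 ✓ · (7,2)O 1/3 ✗ · (7,3)X 1/3 ✗ · (7,4)O 0/3 ✗ · (7,5)X 0/2 ✗ · (7,7)X 0/0 ✓
Unsatisfied: (1,5), (2,1), (2,2), (2,7), (3,1), (3,2), (3,5), (3,7), (4,3), (6,2), (6,5), (6,6), (7,2), (7,3), (7,4), (7,5) — 16 in total.

16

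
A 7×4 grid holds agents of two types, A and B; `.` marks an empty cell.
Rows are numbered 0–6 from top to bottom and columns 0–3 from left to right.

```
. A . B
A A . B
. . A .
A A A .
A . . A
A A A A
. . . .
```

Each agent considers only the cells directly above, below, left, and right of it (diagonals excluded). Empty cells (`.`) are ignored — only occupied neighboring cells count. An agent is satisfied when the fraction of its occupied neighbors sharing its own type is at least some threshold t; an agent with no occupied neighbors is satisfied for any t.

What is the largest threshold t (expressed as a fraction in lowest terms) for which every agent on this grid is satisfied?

1/1

Row 0: (0,1)A 1/1 · (0,3)B 1/1
Row 1: (1,0)A 1/1 · (1,1)A 2/2 · (1,3)B 1/1
Row 2: (2,2)A 1/1
Row 3: (3,0)A 2/2 · (3,1)A 2/2 · (3,2)A 2/2
Row 4: (4,0)A 2/2 · (4,3)A 1/1
Row 5: (5,0)A 2/2 · (5,1)A 2/2 · (5,2)A 2/2 · (5,3)A 2/2
The smallest same-type fraction is 1/1 at (0,1), which reduces to 1/1. Any threshold above that leaves this agent unsatisfied.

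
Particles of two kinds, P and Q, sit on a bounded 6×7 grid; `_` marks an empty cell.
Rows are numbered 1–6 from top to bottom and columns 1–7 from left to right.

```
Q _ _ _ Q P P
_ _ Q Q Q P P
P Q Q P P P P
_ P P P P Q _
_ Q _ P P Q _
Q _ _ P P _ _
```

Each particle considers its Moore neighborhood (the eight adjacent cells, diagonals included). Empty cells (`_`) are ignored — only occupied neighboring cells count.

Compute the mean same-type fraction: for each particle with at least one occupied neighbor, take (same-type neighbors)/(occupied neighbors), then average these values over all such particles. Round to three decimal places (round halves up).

0.639

(1,1)Q — no occupied neighbors
(1,5)Q 2/4
(1,6)P 3/5
(1,7)P 3/3
(2,3)Q 3/4
(2,4)Q 4/6
(2,5)Q 2/7
(2,6)P 6/8
(2,7)P 5/5
(3,1)P 1/2
(3,2)Q 2/5
(3,3)Q 3/7
(3,4)P 4/8
(3,5)P 5/8
(3,6)P 5/7
(3,7)P 3/4
(4,2)P 2/5
(4,3)P 4/7
(4,4)P 6/7
(4,5)P 6/8
(4,6)Q 1/6
(5,2)Q 1/3
(5,4)P 6/6
(5,5)P 5/7
(5,6)Q 1/4
(6,1)Q 1/1
(6,4)P 3/3
(6,5)P 3/4
Sum over 27 particles: 2/4 + 3/5 + 3/3 + 3/4 + 4/6 + 2/7 + 6/8 + 5/5 + 1/2 + 2/5 + 3/7 + 4/8 + 5/8 + 5/7 + 3/4 + 2/5 + 4/7 + 6/7 + 6/8 + 1/6 + 1/3 + 6/6 + 5/7 + 1/4 + 1/1 + 3/3 + 3/4 = 14501/840; mean = 14501/840 ÷ 27 = 14501/22680 = 0.639373… → 0.639.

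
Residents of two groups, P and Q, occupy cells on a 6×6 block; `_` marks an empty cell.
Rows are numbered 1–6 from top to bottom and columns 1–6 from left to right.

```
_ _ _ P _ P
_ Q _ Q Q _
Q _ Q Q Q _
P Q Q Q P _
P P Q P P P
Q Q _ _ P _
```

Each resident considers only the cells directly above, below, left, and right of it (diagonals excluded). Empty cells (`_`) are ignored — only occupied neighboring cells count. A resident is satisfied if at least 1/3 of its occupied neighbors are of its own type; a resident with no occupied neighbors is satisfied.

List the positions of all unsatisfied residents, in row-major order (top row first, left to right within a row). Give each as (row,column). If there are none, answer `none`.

(1,4), (3,1), (5,2)

(1,4)P 0/1 ✗
(1,6)P 0/0 ✓
(2,2)Q 0/0 ✓
(2,4)Q 2/3 ✓
(2,5)Q 2/2 ✓
(3,1)Q 0/1 ✗
(3,3)Q 2/2 ✓
(3,4)Q 4/4 ✓
(3,5)Q 2/3 ✓
(4,1)P 1/3 ✓
(4,2)Q 1/3 ✓
(4,3)Q 4/4 ✓
(4,4)Q 2/4 ✓
(4,5)P 1/3 ✓
(5,1)P 2/3 ✓
(5,2)P 1/4 ✗
(5,3)Q 1/3 ✓
(5,4)P 1/3 ✓
(5,5)P 4/4 ✓
(5,6)P 1/1 ✓
(6,1)Q 1/2 ✓
(6,2)Q 1/2 ✓
(6,5)P 1/1 ✓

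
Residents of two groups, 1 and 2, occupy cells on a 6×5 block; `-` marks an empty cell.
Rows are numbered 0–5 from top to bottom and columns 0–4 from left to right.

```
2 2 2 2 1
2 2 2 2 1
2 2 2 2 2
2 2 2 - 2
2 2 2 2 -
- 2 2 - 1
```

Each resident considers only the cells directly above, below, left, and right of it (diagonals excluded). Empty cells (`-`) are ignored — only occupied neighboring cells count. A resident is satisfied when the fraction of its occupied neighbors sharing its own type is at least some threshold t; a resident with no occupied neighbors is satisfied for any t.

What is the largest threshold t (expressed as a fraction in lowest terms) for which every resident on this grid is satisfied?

1/3

(0,0)2 2/2
(0,1)2 3/3
(0,2)2 3/3
(0,3)2 2/3
(0,4)1 1/2
(1,0)2 3/3
(1,1)2 4/4
(1,2)2 4/4
(1,3)2 3/4
(1,4)1 1/3
(2,0)2 3/3
(2,1)2 4/4
(2,2)2 4/4
(2,3)2 3/3
(2,4)2 2/3
(3,0)2 3/3
(3,1)2 4/4
(3,2)2 3/3
(3,4)2 1/1
(4,0)2 2/2
(4,1)2 4/4
(4,2)2 4/4
(4,3)2 1/1
(5,1)2 2/2
(5,2)2 2/2
(5,4)1 — no occupied neighbors
The smallest same-type fraction is 1/3 at (1,4), which reduces to 1/3. Any threshold above that leaves this resident unsatisfied.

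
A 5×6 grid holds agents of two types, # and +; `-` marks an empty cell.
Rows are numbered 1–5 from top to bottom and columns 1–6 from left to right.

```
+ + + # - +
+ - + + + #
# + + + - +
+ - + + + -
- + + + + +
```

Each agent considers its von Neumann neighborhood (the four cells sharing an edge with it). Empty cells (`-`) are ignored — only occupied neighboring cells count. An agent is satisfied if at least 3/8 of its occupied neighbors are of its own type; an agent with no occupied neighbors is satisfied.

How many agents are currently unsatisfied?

6

Row 1: (1,1)+ 2/2 satisfied · (1,2)+ 2/2 satisfied · (1,3)+ 2/3 satisfied · (1,4)# 0/2 not · (1,6)+ 0/1 not
Row 2: (2,1)+ 1/2 satisfied · (2,3)+ 3/3 satisfied · (2,4)+ 3/4 satisfied · (2,5)+ 1/2 satisfied · (2,6)# 0/3 not
Row 3: (3,1)# 0/3 not · (3,2)+ 1/2 satisfied · (3,3)+ 4/4 satisfied · (3,4)+ 3/3 satisfied · (3,6)+ 0/1 not
Row 4: (4,1)+ 0/1 not · (4,3)+ 3/3 satisfied · (4,4)+ 4/4 satisfied · (4,5)+ 2/2 satisfied
Row 5: (5,2)+ 1/1 satisfied · (5,3)+ 3/3 satisfied · (5,4)+ 3/3 satisfied · (5,5)+ 3/3 satisfied · (5,6)+ 1/1 satisfied
Unsatisfied: (1,4), (1,6), (2,6), (3,1), (3,6), (4,1) — 6 in total.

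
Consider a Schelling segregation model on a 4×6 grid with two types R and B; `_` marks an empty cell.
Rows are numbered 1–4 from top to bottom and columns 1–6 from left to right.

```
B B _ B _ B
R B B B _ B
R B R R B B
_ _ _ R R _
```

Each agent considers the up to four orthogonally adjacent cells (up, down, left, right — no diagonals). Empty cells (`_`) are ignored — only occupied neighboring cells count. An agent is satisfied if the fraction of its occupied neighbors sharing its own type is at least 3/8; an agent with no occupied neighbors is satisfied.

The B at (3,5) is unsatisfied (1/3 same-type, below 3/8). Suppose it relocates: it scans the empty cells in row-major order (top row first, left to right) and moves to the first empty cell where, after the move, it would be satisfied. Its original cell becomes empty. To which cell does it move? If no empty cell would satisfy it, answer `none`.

(1,3)

Vacating (3,5). Empty cells in order:
  (1,3): 3/3 same-type → satisfied — stop here.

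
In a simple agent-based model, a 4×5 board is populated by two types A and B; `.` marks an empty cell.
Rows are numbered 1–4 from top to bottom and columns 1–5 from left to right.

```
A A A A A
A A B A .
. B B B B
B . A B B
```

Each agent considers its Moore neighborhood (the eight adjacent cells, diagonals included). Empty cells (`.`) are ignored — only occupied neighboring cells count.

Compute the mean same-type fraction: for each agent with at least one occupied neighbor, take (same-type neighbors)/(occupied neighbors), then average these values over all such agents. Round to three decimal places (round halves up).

(1,1)A 3/3
(1,2)A 4/5
(1,3)A 4/5
(1,4)A 3/4
(1,5)A 2/2
(2,1)A 3/4
(2,2)A 4/7
(2,3)B 3/8
(2,4)A 3/7
(3,2)B 3/6
(3,3)B 4/7
(3,4)B 5/7
(3,5)B 3/4
(4,1)B 1/1
(4,3)A 0/4
(4,4)B 4/5
(4,5)B 3/3
Sum over 17 agents: 3/3 + 4/5 + 4/5 + 3/4 + 2/2 + 3/4 + 4/7 + 3/8 + 3/7 + 3/6 + 4/7 + 5/7 + 3/4 + 1/1 + 0/4 + 4/5 + 3/3 = 3307/280; mean = 3307/280 ÷ 17 = 3307/4760 = 0.694747… → 0.695.

0.695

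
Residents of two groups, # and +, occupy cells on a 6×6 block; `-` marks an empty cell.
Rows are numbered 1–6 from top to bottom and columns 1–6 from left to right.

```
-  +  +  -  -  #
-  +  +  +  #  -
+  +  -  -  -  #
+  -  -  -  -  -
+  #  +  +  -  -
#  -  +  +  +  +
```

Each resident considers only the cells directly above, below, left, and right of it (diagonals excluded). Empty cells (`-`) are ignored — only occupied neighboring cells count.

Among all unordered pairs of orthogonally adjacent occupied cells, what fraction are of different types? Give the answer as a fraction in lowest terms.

Scan each occupied cell's neighbors to the right and below so each pair is counted once.
From row 1: 0 unlike of 3 pairs (running 0/3).
From row 2: 1 unlike of 4 pairs (running 1/7).
From row 3: 0 unlike of 2 pairs (running 1/9).
From row 4: 0 unlike of 1 pairs (running 1/10).
From row 5: 3 unlike of 6 pairs (running 4/16).
From row 6: 0 unlike of 3 pairs (running 4/19).
Total adjacent occupied pairs: 19; unlike-type pairs: 4.
4/19 is already in lowest terms.

4/19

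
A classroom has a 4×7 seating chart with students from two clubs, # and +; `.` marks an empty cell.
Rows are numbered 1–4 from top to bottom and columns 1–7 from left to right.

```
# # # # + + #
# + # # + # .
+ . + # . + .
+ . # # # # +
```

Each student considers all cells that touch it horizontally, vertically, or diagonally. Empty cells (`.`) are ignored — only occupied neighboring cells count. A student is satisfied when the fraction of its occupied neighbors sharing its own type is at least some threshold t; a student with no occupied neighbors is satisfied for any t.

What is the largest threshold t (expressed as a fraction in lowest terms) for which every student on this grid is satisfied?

1/6

Row 1: (1,1)# 2/3 · (1,2)# 4/5 · (1,3)# 4/5 · (1,4)# 3/5 · (1,5)+ 2/5 · (1,6)+ 2/4 · (1,7)# 1/2
Row 2: (2,1)# 2/4 · (2,2)+ 2/7 · (2,3)# 5/7 · (2,4)# 4/7 · (2,5)+ 3/7 · (2,6)# 1/5
Row 3: (3,1)+ 2/3 · (3,3)+ 1/6 · (3,4)# 5/7 · (3,6)+ 2/5
Row 4: (4,1)+ 1/1 · (4,3)# 2/3 · (4,4)# 3/4 · (4,5)# 3/4 · (4,6)# 1/3 · (4,7)+ 1/2
The smallest same-type fraction is 1/6 at (3,3), which reduces to 1/6. Any threshold above that leaves this student unsatisfied.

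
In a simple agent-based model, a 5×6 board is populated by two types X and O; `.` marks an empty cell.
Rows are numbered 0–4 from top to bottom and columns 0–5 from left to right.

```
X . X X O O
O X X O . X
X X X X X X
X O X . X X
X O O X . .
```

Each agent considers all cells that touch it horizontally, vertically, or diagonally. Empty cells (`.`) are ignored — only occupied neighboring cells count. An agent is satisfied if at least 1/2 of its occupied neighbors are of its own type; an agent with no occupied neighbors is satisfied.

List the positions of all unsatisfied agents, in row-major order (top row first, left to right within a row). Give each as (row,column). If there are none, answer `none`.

(0,0)X 1/2 ✓
(0,2)X 3/4 ✓
(0,3)X 2/4 ✓
(0,4)O 2/4 ✓
(0,5)O 1/2 ✓
(1,0)O 0/4 ✗
(1,1)X 6/7 ✓
(1,2)X 6/7 ✓
(1,3)O 1/7 ✗
(1,5)X 2/4 ✓
(2,0)X 3/5 ✓
(2,1)X 6/8 ✓
(2,2)X 5/7 ✓
(2,3)X 5/6 ✓
(2,4)X 5/6 ✓
(2,5)X 4/4 ✓
(3,0)X 3/5 ✓
(3,1)O 2/8 ✗
(3,2)X 4/7 ✓
(3,4)X 5/5 ✓
(3,5)X 3/3 ✓
(4,0)X 1/3 ✗
(4,1)O 2/5 ✗
(4,2)O 2/4 ✓
(4,3)X 2/3 ✓

(1,0), (1,3), (3,1), (4,0), (4,1)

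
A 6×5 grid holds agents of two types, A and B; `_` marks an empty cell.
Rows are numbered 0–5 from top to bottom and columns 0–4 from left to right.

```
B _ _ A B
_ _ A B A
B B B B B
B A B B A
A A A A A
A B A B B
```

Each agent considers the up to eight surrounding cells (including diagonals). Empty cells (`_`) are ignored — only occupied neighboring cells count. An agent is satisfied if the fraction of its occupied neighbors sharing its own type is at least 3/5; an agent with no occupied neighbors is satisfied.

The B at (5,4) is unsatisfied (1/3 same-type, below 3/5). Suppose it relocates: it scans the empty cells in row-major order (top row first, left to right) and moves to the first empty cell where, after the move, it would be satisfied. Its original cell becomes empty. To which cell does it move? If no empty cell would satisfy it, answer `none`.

(1,0)

Vacating (5,4). Empty cells in order:
  (0,1): 1/2 same-type → still unsatisfied.
  (0,2): 1/3 same-type → still unsatisfied.
  (1,0): 3/3 same-type → satisfied — stop here.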